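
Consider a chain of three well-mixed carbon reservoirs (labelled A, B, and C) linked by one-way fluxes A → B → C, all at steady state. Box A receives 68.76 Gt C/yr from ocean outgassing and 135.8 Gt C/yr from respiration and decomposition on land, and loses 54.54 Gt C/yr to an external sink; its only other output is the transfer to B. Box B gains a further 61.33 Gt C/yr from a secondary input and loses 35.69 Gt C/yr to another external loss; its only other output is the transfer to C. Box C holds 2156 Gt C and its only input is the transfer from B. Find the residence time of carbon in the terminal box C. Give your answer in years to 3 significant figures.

Box A: F(A→B) = (68.76 + 135.8) − 54.54 = 150.02 Gt C/yr.
Box B: F(B→C) = (150.02 + 61.33) − 35.69 = 175.66 Gt C/yr.
Box C throughput = its input = 175.66 Gt C/yr; τ = 2156 / 175.66 = 12.27 yr.

12.3 yr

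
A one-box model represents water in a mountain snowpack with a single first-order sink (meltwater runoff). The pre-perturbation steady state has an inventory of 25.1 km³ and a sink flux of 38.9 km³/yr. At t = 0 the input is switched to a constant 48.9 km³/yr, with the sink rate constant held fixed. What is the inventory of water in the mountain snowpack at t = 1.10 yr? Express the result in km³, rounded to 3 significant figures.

The sink rate constant is k = F₀/M₀ = 38.9/25.1 = 1.550 yr⁻¹.
Solving dM/dt = F₁ − kM with M(0) = M₀ gives M(t) = F₁/k + (M₀ − F₁/k)·e^(−kt).
F₁/k = 48.9/1.550 = 31.552 km³; kt = 1.550 × 1.10 = 1.705, e^(−kt) = 0.1818.
M(1.10) = 31.552 + (25.1 − 31.552) × 0.1818 = 31.552 − 1.173 = 30.379 km³.

30.4 km³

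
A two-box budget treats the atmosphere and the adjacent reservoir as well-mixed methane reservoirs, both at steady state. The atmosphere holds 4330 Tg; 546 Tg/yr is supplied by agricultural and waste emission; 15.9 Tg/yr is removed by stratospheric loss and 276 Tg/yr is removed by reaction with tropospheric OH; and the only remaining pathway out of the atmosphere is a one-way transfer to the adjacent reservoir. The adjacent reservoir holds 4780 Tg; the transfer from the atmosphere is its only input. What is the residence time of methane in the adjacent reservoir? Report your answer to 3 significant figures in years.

Balance the atmosphere: ΣF_in = 546.00 Tg/yr.
Transfer to the adjacent reservoir = ΣF_in − (15.9 + 276) = 254.10 Tg/yr.
At steady state the output of the adjacent reservoir equals its input, 254.10 Tg/yr.
τ = M / F = 4780 / 254.10 = 18.81 yr.

18.8 yr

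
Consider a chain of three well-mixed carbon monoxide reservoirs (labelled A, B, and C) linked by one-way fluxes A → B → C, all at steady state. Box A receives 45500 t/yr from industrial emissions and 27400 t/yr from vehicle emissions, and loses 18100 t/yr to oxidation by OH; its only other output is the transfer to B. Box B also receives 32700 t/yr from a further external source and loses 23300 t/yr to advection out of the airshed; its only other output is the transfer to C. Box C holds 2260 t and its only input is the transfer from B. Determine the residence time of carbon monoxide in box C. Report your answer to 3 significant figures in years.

Box A: F(A→B) = (45500 + 27400) − 18100 = 54800 t/yr.
Box B: F(B→C) = (54800 + 32700) − 23300 = 64200 t/yr.
Box C throughput = its input = 64200 t/yr; τ = 2260 / 64200 = 0.03520 yr.

0.0352 yr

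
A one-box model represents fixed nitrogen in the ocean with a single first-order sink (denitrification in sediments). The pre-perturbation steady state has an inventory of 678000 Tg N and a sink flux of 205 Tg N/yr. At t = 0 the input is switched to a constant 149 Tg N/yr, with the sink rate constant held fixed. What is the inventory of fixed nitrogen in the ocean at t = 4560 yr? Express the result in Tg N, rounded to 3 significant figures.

539000 Tg N

The sink rate constant is k = F₀/M₀ = 205/678000 = 0.0003024 yr⁻¹.
Solving dM/dt = F₁ − kM with M(0) = M₀ gives M(t) = F₁/k + (M₀ − F₁/k)·e^(−kt).
F₁/k = 149/0.0003024 = 492790 Tg N; kt = 0.0003024 × 4560 = 1.379, e^(−kt) = 0.2519.
M(4560) = 492790 + (678000 − 492790) × 0.2519 = 492790 + 46650 = 539440 Tg N.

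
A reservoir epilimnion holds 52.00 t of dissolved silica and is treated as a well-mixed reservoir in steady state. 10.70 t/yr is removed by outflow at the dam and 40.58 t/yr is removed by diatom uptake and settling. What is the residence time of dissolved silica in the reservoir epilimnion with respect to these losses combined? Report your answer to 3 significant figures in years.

1.01 yr

Total removal = 10.70 + 40.58 = 51.280 t/yr.
τ = M / ΣF_out = 52.00 / 51.280 = 1.014 yr.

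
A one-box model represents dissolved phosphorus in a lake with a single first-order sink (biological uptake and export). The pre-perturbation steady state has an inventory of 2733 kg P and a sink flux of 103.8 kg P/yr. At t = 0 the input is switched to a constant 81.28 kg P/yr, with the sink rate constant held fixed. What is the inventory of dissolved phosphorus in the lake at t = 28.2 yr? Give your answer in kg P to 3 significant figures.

The sink rate constant is k = F₀/M₀ = 103.8/2733 = 0.03798 yr⁻¹.
Solving dM/dt = F₁ − kM with M(0) = M₀ gives M(t) = F₁/k + (M₀ − F₁/k)·e^(−kt).
F₁/k = 81.28/0.03798 = 2140.1 kg P; kt = 0.03798 × 28.2 = 1.071, e^(−kt) = 0.3427.
M(28.2) = 2140.1 + (2733 − 2140.1) × 0.3427 = 2140.1 + 203.2 = 2343.2 kg P.

2340 kg P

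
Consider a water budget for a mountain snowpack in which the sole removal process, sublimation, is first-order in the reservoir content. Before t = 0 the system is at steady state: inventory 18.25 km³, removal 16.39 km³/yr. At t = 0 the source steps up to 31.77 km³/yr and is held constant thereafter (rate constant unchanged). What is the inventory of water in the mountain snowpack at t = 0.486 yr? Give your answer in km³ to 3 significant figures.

24.3 km³

τ = M₀/F₀ = 18.25/16.39 = 1.113 yr; rate constant k = 1/τ.
New steady state M_∞ = F₁/k = F₁·τ = 31.77 × 1.113 = 35.375 km³.
M(t) = M_∞ + (M₀ − M_∞)·e^(−t/τ); t/τ = 0.486/1.113 = 0.4365, so e^(−t/τ) = 0.6463.
M(t) = 35.375 − 17.13 × 0.6463 = 24.307 km³.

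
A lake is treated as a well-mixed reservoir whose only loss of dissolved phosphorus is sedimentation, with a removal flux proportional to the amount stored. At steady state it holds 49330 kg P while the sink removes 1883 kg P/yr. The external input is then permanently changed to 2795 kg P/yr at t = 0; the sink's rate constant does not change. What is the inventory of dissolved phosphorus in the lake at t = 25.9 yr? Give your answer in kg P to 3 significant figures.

τ = M₀/F₀ = 49330/1883 = 26.20 yr; rate constant k = 1/τ.
New steady state M_∞ = F₁/k = F₁·τ = 2795 × 26.20 = 73222 kg P.
M(t) = M_∞ + (M₀ − M_∞)·e^(−t/τ); t/τ = 25.9/26.20 = 0.9886, so e^(−t/τ) = 0.3721.
M(t) = 73222 − 23890 × 0.3721 = 64332 kg P.

64300 kg P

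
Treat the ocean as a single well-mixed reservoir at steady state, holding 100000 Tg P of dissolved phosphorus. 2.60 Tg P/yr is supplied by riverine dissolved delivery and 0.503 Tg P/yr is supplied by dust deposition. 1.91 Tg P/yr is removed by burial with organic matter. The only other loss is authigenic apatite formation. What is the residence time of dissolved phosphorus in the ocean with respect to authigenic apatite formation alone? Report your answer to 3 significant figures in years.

At steady state ΣF_in = ΣF_out.
ΣF_in = 2.60 + 0.503 = 3.1030 Tg P/yr.
Authigenic apatite formation flux = ΣF_in − (1.91) = 3.1030 − 1.910 = 1.193 Tg P/yr.
τ = M / F = 100000 / 1.193 = 83820 yr.

83800 yr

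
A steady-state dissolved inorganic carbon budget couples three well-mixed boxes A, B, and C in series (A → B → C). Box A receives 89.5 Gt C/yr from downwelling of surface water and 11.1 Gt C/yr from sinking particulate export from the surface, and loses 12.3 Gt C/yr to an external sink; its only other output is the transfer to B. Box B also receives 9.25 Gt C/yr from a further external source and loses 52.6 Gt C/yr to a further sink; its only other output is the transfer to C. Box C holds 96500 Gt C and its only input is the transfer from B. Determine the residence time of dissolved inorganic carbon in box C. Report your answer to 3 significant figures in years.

Box A: F(A→B) = (89.5 + 11.1) − 12.3 = 88.300 Gt C/yr.
Box B: F(B→C) = (88.300 + 9.25) − 52.6 = 44.950 Gt C/yr.
Box C throughput = its input = 44.950 Gt C/yr; τ = 96500 / 44.950 = 2147 yr.

2150 yr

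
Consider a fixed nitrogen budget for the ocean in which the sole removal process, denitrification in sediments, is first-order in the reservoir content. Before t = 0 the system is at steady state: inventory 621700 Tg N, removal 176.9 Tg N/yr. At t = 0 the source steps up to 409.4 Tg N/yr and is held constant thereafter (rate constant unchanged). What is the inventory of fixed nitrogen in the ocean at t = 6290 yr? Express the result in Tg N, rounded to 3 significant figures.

1.30×10^6 Tg N

τ = M₀/F₀ = 621700/176.9 = 3514 yr; rate constant k = 1/τ.
New steady state M_∞ = F₁/k = F₁·τ = 409.4 × 3514 = 1.4388×10^6 Tg N.
M(t) = M_∞ + (M₀ − M_∞)·e^(−t/τ); t/τ = 6290/3514 = 1.790, so e^(−t/τ) = 0.1670.
M(t) = 1.4388×10^6 − 817100 × 0.1670 = 1.3023×10^6 Tg N.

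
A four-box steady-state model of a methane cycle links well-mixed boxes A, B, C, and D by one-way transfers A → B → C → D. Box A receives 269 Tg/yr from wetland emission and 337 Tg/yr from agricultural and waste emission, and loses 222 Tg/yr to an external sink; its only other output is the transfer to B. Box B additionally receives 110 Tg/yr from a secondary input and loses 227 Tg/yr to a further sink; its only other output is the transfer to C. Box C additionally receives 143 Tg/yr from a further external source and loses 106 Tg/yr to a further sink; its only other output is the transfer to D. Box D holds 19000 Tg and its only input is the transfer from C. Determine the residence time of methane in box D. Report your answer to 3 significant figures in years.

Box A: F(A→B) = (269 + 337) − 222 = 384.00 Tg/yr.
Box B: F(B→C) = (384.00 + 110) − 227 = 267.00 Tg/yr.
Box C: F(C→D) = (267.00 + 143) − 106 = 304.00 Tg/yr.
Box D throughput = its input = 304.00 Tg/yr; τ = 19000 / 304.00 = 62.50 yr.

62.5 yr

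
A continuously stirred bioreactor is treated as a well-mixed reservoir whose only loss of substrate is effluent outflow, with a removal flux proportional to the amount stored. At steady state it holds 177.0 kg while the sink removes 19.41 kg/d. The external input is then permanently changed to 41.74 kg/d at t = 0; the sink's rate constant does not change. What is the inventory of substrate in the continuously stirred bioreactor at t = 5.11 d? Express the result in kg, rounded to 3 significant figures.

264 kg

τ = M₀/F₀ = 177.0/19.41 = 9.119 d; rate constant k = 1/τ.
New steady state M_∞ = F₁/k = F₁·τ = 41.74 × 9.119 = 380.63 kg.
M(t) = M_∞ + (M₀ − M_∞)·e^(−t/τ); t/τ = 5.11/9.119 = 0.5604, so e^(−t/τ) = 0.5710.
M(t) = 380.63 − 203.6 × 0.5710 = 264.36 kg.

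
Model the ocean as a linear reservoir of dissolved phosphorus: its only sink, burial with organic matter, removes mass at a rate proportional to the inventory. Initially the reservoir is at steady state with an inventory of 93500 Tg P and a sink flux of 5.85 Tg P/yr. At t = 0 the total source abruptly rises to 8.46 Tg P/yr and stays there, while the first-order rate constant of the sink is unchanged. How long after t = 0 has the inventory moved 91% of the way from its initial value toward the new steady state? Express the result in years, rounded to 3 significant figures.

38500 yr

τ = M₀/F₀ = 93500/5.85 = 15980 yr.
The remaining gap fraction is e^(−t/τ); 91% covered ⇒ e^(−t/τ) = 0.0900.
t = −τ ln(0.0900) = 15980 × 2.408 = 38490 yr.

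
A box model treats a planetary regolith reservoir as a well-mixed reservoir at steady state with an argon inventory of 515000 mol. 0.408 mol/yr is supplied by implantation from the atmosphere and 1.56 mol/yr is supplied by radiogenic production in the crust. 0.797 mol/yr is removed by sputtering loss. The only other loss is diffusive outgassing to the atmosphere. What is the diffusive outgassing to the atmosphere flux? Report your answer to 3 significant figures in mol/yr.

At steady state ΣF_in = ΣF_out.
ΣF_in = 0.408 + 1.56 = 1.9680 mol/yr.
Diffusive outgassing to the atmosphere flux = ΣF_in − (0.797) = 1.9680 − 0.7970 = 1.171 mol/yr.

1.17 mol/yr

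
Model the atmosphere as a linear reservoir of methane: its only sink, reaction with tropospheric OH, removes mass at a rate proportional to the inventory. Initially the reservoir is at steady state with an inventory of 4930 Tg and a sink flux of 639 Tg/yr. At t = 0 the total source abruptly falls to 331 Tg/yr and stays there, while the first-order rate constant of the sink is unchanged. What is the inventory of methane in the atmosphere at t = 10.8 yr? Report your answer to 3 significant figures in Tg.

3140 Tg

The sink rate constant is k = F₀/M₀ = 639/4930 = 0.1296 yr⁻¹.
Solving dM/dt = F₁ − kM with M(0) = M₀ gives M(t) = F₁/k + (M₀ − F₁/k)·e^(−kt).
F₁/k = 331/0.1296 = 2553.7 Tg; kt = 0.1296 × 10.8 = 1.400, e^(−kt) = 0.2466.
M(10.8) = 2553.7 + (4930 − 2553.7) × 0.2466 = 2553.7 + 586.1 = 3139.8 Tg.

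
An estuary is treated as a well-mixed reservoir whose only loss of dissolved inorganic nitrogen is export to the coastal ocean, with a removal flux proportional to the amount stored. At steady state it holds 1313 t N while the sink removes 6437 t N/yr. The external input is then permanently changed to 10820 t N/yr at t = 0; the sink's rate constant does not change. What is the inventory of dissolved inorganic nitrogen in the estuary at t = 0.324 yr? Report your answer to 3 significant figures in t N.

2020 t N

τ = M₀/F₀ = 1313/6437 = 0.2040 yr; rate constant k = 1/τ.
New steady state M_∞ = F₁/k = F₁·τ = 10820 × 0.2040 = 2207.0 t N.
M(t) = M_∞ + (M₀ − M_∞)·e^(−t/τ); t/τ = 0.324/0.2040 = 1.588, so e^(−t/τ) = 0.2042.
M(t) = 2207.0 − 894.0 × 0.2042 = 2024.4 t N.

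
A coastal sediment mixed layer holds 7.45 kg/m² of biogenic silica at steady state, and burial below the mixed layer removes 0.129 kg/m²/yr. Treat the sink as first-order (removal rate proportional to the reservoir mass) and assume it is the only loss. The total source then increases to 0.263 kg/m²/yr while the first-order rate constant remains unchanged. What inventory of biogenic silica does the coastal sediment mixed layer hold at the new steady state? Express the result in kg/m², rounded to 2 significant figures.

15 kg/m²

Rate constant k = F/M = 0.129 / 7.45 = 0.01732 yr⁻¹.
At the new steady state, source = k·M_new ⇒ M_new = 0.263 / 0.01732 = 15.19 kg/m².
(Equivalently M_new = M × F_new/F_old = 7.45 × 0.263/0.129.)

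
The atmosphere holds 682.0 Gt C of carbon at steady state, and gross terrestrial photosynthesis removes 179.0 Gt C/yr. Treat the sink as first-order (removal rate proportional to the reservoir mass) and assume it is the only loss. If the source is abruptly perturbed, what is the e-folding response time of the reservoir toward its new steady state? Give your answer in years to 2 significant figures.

3.8 yr

For a linear reservoir the response time equals the residence time τ = M/F.
τ = 682.0 / 179.0 = 3.810 yr.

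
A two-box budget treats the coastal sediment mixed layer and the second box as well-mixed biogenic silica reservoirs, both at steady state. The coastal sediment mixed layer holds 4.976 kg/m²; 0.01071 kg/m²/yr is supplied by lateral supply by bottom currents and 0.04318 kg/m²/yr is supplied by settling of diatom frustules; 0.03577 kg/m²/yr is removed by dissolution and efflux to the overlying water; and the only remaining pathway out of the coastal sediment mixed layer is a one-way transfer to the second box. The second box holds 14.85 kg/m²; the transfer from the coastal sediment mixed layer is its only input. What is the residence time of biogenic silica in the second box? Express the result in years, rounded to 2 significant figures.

Balance the coastal sediment mixed layer: ΣF_in = 0.01071 + 0.04318 = 0.053890 kg/m²/yr.
Transfer to the second box = ΣF_in − (0.03577) = 0.018120 kg/m²/yr.
At steady state the output of the second box equals its input, 0.018120 kg/m²/yr.
τ = M / F = 14.85 / 0.018120 = 819.5 yr.

820 yr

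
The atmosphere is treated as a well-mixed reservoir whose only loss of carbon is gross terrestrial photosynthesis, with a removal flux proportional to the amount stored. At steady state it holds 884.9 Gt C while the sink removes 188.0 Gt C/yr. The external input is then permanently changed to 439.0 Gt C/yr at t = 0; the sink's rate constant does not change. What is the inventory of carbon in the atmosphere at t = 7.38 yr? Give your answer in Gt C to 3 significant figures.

τ = M₀/F₀ = 884.9/188.0 = 4.707 yr; rate constant k = 1/τ.
New steady state M_∞ = F₁/k = F₁·τ = 439.0 × 4.707 = 2066.3 Gt C.
M(t) = M_∞ + (M₀ − M_∞)·e^(−t/τ); t/τ = 7.38/4.707 = 1.568, so e^(−t/τ) = 0.2085.
M(t) = 2066.3 − 1181 × 0.2085 = 1820.0 Gt C.

1820 Gt C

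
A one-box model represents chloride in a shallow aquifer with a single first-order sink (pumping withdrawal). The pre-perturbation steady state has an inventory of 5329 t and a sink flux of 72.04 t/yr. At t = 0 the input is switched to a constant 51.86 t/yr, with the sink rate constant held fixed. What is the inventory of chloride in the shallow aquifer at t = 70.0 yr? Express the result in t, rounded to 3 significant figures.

The sink rate constant is k = F₀/M₀ = 72.04/5329 = 0.01352 yr⁻¹.
Solving dM/dt = F₁ − kM with M(0) = M₀ gives M(t) = F₁/k + (M₀ − F₁/k)·e^(−kt).
F₁/k = 51.86/0.01352 = 3836.2 t; kt = 0.01352 × 70.0 = 0.9463, e^(−kt) = 0.3882.
M(70.0) = 3836.2 + (5329 − 3836.2) × 0.3882 = 3836.2 + 579.5 = 4415.7 t.

4420 t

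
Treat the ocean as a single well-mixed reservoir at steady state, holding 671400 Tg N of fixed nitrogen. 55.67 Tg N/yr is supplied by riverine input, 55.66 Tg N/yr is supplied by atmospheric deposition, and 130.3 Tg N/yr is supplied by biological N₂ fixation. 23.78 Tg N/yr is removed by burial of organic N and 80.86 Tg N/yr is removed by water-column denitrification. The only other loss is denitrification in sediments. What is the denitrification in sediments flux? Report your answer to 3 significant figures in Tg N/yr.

137 Tg N/yr

At steady state ΣF_in = ΣF_out.
ΣF_in = 55.67 + 55.66 + 130.3 = 241.63 Tg N/yr.
Denitrification in sediments flux = ΣF_in − (23.78 + 80.86) = 241.63 − 104.6 = 137.0 Tg N/yr.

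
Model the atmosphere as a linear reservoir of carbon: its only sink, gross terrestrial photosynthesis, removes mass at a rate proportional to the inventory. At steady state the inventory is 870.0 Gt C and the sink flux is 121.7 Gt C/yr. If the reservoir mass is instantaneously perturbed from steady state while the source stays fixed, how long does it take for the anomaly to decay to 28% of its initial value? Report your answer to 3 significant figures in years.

9.10 yr

For a linear reservoir the anomaly decays as exp(−t/τ) with τ = M/F = 870.0/121.7 = 7.149 yr.
exp(−t/τ) = 0.28 ⇒ t = −τ ln(0.28) = 7.149 × 1.273 = 9.100 yr.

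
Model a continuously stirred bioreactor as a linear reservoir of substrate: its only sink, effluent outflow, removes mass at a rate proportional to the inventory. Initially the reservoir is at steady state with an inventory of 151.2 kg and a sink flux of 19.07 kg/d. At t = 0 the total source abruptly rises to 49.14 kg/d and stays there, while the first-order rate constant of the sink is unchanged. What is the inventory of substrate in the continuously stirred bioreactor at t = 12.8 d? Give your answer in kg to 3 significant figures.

τ = M₀/F₀ = 151.2/19.07 = 7.929 d; rate constant k = 1/τ.
New steady state M_∞ = F₁/k = F₁·τ = 49.14 × 7.929 = 389.62 kg.
M(t) = M_∞ + (M₀ − M_∞)·e^(−t/τ); t/τ = 12.8/7.929 = 1.614, so e^(−t/τ) = 0.1990.
M(t) = 389.62 − 238.4 × 0.1990 = 342.17 kg.

342 kg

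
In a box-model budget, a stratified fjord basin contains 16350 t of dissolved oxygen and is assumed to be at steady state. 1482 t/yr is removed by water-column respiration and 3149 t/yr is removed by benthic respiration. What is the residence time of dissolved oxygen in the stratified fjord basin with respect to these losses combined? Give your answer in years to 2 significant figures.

Total removal = 1482 + 3149 = 4631.0 t/yr.
τ = M / ΣF_out = 16350 / 4631.0 = 3.531 yr.

3.5 yr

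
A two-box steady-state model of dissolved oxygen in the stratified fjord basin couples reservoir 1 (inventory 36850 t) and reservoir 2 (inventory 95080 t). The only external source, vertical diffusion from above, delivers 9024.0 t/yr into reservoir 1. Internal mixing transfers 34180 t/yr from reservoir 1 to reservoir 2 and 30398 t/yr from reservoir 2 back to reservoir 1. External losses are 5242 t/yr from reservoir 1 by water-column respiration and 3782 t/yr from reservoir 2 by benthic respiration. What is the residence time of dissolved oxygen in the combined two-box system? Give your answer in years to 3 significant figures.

14.6 yr

For the system as a whole, the A↔B exchange is internal and contributes nothing to the throughput; only the external sinks remove mass.
M_total = 36850 + 95080 = 131930 t.
ΣF_external_out = 5242 + 3782 = 9024.0 t/yr.
τ = M_total / ΣF_ext = 131930 / 9024.0 = 14.62 yr.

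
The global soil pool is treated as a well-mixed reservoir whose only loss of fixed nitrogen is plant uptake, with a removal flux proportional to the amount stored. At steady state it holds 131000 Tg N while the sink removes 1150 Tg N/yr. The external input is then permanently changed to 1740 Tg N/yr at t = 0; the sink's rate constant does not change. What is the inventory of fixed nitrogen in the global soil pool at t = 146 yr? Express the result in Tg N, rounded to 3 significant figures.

180000 Tg N

Residence time τ = M₀/F₀ = 113.9 yr. The eventual steady state is M_∞ = M₀·(F₁/F₀) = 131000 × 1740/1150 = 198210 Tg N.
The anomaly ΔM(t) = M(t) − M_∞ decays as ΔM₀·e^(−t/τ) with ΔM₀ = 131000 − 198210 = −67210 Tg N.
At t = 146 yr, e^(−t/τ) = e^(−1.282) = 0.2776, so ΔM = −18660 Tg N and M = 198210 − 18660 = 179550 Tg N.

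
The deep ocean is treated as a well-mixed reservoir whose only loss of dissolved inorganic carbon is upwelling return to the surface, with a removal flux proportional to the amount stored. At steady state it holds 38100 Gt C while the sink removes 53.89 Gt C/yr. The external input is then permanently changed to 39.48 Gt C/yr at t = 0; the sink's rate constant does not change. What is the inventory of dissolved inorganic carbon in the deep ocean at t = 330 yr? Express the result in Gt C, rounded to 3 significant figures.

τ = M₀/F₀ = 38100/53.89 = 707.0 yr; rate constant k = 1/τ.
New steady state M_∞ = F₁/k = F₁·τ = 39.48 × 707.0 = 27912 Gt C.
M(t) = M_∞ + (M₀ − M_∞)·e^(−t/τ); t/τ = 330/707.0 = 0.4668, so e^(−t/τ) = 0.6270.
M(t) = 27912 + 10190 × 0.6270 = 34300 Gt C.

34300 Gt C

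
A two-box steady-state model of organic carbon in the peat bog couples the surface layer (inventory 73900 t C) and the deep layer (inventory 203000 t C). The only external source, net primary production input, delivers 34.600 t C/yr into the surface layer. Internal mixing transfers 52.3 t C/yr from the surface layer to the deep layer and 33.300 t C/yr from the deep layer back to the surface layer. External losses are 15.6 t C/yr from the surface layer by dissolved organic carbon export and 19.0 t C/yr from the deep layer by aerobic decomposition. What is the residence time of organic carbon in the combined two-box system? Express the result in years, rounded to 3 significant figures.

Treat the two boxes together as one reservoir: the mixing fluxes between them are internal recycling, so τ = ΣM / Σ(external losses).
M_total = 73900 + 203000 = 276900 t C.
ΣF_external_out = 15.6 + 19.0 = 34.600 t C/yr.
τ = M_total / ΣF_ext = 276900 / 34.600 = 8003 yr.

8000 yr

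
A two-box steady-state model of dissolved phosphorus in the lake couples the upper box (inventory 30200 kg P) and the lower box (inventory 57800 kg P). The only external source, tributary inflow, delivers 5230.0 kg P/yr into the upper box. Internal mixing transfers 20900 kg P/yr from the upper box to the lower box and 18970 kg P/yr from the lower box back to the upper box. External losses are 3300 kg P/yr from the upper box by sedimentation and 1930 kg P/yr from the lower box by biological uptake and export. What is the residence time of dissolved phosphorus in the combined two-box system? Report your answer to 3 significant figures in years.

16.8 yr

Residence time in the combined system uses the total inventory and the total *external* removal — internal exchanges between the two boxes cancel.
M_total = 30200 + 57800 = 88000 kg P.
ΣF_external_out = 3300 + 1930 = 5230.0 kg P/yr.
τ = M_total / ΣF_ext = 88000 / 5230.0 = 16.83 yr.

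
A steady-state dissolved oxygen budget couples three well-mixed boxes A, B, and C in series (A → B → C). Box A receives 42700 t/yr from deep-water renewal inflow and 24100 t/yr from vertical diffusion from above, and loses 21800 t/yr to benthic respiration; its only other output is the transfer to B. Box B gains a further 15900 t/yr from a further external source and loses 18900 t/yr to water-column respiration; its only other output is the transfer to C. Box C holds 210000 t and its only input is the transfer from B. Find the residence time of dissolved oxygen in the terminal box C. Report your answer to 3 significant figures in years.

5.00 yr

Box A: F(A→B) = (42700 + 24100) − 21800 = 45000 t/yr.
Box B: F(B→C) = (45000 + 15900) − 18900 = 42000 t/yr.
Box C throughput = its input = 42000 t/yr; τ = 210000 / 42000 = 5.000 yr.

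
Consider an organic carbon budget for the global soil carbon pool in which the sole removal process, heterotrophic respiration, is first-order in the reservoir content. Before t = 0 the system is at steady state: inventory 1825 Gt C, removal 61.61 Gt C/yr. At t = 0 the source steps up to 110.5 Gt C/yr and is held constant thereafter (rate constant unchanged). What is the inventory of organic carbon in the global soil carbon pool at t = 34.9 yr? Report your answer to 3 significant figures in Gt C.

The sink rate constant is k = F₀/M₀ = 61.61/1825 = 0.03376 yr⁻¹.
Solving dM/dt = F₁ − kM with M(0) = M₀ gives M(t) = F₁/k + (M₀ − F₁/k)·e^(−kt).
F₁/k = 110.5/0.03376 = 3273.2 Gt C; kt = 0.03376 × 34.9 = 1.178, e^(−kt) = 0.3078.
M(34.9) = 3273.2 + (1825 − 3273.2) × 0.3078 = 3273.2 − 445.8 = 2827.4 Gt C.

2830 Gt C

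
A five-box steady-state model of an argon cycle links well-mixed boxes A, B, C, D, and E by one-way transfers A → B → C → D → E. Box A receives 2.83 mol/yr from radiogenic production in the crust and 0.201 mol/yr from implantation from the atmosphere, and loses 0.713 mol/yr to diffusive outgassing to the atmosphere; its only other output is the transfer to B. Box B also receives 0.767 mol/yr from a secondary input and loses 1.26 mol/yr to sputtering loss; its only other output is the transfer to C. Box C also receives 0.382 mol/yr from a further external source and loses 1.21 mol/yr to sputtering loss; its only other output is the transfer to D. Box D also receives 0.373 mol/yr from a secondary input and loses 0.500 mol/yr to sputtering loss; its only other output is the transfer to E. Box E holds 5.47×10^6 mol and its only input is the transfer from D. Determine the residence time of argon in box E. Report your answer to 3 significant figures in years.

6.29×10^6 yr

Box A: F(A→B) = (2.83 + 0.201) − 0.713 = 2.3180 mol/yr.
Box B: F(B→C) = (2.3180 + 0.767) − 1.26 = 1.8250 mol/yr.
Box C: F(C→D) = (1.8250 + 0.382) − 1.21 = 0.99700 mol/yr.
Box D: F(D→E) = (0.99700 + 0.373) − 0.500 = 0.87000 mol/yr.
Box E throughput = its input = 0.87000 mol/yr; τ = 5.47×10^6 / 0.87000 = 6.287×10^6 yr.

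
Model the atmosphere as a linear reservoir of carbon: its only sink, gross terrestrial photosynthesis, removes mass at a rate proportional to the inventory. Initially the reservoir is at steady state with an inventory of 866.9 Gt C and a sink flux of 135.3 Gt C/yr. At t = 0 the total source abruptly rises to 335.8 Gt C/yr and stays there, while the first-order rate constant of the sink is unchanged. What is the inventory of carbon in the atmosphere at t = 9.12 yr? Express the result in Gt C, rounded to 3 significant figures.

τ = M₀/F₀ = 866.9/135.3 = 6.407 yr; rate constant k = 1/τ.
New steady state M_∞ = F₁/k = F₁·τ = 335.8 × 6.407 = 2151.6 Gt C.
M(t) = M_∞ + (M₀ − M_∞)·e^(−t/τ); t/τ = 9.12/6.407 = 1.423, so e^(−t/τ) = 0.2409.
M(t) = 2151.6 − 1285 × 0.2409 = 1842.1 Gt C.

1840 Gt C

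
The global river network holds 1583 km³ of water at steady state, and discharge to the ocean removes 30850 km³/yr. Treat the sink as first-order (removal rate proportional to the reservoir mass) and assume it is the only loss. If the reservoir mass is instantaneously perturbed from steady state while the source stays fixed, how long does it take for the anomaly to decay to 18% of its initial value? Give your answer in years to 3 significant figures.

0.0880 yr

For a linear reservoir the anomaly decays as exp(−t/τ) with τ = M/F = 1583/30850 = 0.05131 yr.
exp(−t/τ) = 0.18 ⇒ t = −τ ln(0.18) = 0.05131 × 1.715 = 0.08799 yr.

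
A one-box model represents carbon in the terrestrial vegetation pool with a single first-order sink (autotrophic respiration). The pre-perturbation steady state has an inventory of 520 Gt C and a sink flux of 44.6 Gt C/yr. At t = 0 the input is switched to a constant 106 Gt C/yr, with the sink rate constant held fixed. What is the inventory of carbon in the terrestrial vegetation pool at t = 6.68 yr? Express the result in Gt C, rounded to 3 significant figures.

τ = M₀/F₀ = 520/44.6 = 11.66 yr; rate constant k = 1/τ.
New steady state M_∞ = F₁/k = F₁·τ = 106 × 11.66 = 1235.9 Gt C.
M(t) = M_∞ + (M₀ − M_∞)·e^(−t/τ); t/τ = 6.68/11.66 = 0.5729, so e^(−t/τ) = 0.5639.
M(t) = 1235.9 − 715.9 × 0.5639 = 832.22 Gt C.

832 Gt C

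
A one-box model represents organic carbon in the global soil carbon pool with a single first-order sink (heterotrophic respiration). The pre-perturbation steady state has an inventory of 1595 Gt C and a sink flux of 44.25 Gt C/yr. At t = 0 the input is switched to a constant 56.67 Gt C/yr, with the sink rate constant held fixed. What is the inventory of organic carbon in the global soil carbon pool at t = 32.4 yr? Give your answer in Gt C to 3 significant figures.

1860 Gt C

The sink rate constant is k = F₀/M₀ = 44.25/1595 = 0.02774 yr⁻¹.
Solving dM/dt = F₁ − kM with M(0) = M₀ gives M(t) = F₁/k + (M₀ − F₁/k)·e^(−kt).
F₁/k = 56.67/0.02774 = 2042.7 Gt C; kt = 0.02774 × 32.4 = 0.8989, e^(−kt) = 0.4070.
M(32.4) = 2042.7 + (1595 − 2042.7) × 0.4070 = 2042.7 − 182.2 = 1860.5 Gt C.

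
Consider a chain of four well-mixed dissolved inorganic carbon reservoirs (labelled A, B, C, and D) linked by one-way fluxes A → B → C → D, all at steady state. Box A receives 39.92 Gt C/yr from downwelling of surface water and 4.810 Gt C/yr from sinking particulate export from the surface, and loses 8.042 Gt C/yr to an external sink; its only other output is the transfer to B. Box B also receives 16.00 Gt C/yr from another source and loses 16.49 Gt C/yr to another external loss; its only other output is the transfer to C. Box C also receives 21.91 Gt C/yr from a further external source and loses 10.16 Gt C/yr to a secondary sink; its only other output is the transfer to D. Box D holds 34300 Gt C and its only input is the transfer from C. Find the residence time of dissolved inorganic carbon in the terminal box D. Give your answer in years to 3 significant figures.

715 yr

Box A: F(A→B) = (39.92 + 4.810) − 8.042 = 36.688 Gt C/yr.
Box B: F(B→C) = (36.688 + 16.00) − 16.49 = 36.198 Gt C/yr.
Box C: F(C→D) = (36.198 + 21.91) − 10.16 = 47.948 Gt C/yr.
Box D throughput = its input = 47.948 Gt C/yr; τ = 34300 / 47.948 = 715.4 yr.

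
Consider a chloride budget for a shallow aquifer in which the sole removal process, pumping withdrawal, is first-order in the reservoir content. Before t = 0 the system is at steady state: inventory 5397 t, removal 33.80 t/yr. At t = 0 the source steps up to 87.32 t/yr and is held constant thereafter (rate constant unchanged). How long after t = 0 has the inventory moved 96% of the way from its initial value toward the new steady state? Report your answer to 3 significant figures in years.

τ = M₀/F₀ = 5397/33.80 = 159.7 yr.
The remaining gap fraction is e^(−t/τ); 96% covered ⇒ e^(−t/τ) = 0.0400.
t = −τ ln(0.0400) = 159.7 × 3.219 = 514.0 yr.

514 yr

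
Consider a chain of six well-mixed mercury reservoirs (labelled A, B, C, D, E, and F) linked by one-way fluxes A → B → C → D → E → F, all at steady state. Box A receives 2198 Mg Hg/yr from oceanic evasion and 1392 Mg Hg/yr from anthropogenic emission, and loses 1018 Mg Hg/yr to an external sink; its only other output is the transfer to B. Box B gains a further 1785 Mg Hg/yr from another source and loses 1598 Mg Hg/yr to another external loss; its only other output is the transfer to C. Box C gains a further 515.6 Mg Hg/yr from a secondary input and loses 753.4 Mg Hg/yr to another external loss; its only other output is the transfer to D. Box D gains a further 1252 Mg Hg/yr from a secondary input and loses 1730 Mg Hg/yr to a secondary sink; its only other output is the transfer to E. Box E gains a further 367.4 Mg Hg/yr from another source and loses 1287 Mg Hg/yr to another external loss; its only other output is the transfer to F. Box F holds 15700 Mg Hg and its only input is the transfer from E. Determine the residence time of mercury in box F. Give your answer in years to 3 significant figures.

Box A: F(A→B) = (2198 + 1392) − 1018 = 2572.0 Mg Hg/yr.
Box B: F(B→C) = (2572.0 + 1785) − 1598 = 2759.0 Mg Hg/yr.
Box C: F(C→D) = (2759.0 + 515.6) − 753.4 = 2521.2 Mg Hg/yr.
Box D: F(D→E) = (2521.2 + 1252) − 1730 = 2043.2 Mg Hg/yr.
Box E: F(E→F) = (2043.2 + 367.4) − 1287 = 1123.6 Mg Hg/yr.
Box F throughput = its input = 1123.6 Mg Hg/yr; τ = 15700 / 1123.6 = 13.97 yr.

14.0 yr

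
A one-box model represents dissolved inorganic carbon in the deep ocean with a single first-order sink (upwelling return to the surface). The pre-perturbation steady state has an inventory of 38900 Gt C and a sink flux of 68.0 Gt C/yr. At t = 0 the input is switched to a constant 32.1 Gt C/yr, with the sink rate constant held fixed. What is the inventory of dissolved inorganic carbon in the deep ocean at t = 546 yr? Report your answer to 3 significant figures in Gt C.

τ = M₀/F₀ = 38900/68.0 = 572.1 yr; rate constant k = 1/τ.
New steady state M_∞ = F₁/k = F₁·τ = 32.1 × 572.1 = 18363 Gt C.
M(t) = M_∞ + (M₀ − M_∞)·e^(−t/τ); t/τ = 546/572.1 = 0.9544, so e^(−t/τ) = 0.3850.
M(t) = 18363 + 20540 × 0.3850 = 26270 Gt C.

26300 Gt C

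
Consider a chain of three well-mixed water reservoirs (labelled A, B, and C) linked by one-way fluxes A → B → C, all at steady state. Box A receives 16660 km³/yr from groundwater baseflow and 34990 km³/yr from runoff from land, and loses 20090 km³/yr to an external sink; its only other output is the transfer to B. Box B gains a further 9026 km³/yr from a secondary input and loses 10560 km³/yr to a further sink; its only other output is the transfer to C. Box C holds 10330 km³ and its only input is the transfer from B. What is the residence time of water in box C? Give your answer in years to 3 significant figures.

Box A: F(A→B) = (16660 + 34990) − 20090 = 31560 km³/yr.
Box B: F(B→C) = (31560 + 9026) − 10560 = 30026 km³/yr.
Box C throughput = its input = 30026 km³/yr; τ = 10330 / 30026 = 0.3440 yr.

0.344 yr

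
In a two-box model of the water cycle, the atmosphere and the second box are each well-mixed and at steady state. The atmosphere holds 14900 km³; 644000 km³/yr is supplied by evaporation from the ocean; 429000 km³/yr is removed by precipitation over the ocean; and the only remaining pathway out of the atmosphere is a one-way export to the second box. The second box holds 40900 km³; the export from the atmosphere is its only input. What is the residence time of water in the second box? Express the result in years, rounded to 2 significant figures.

Balance the atmosphere: ΣF_in = 644000 km³/yr.
Export to the second box = ΣF_in − (429000) = 215000 km³/yr.
At steady state the output of the second box equals its input, 215000 km³/yr.
τ = M / F = 40900 / 215000 = 0.1902 yr.

0.19 yr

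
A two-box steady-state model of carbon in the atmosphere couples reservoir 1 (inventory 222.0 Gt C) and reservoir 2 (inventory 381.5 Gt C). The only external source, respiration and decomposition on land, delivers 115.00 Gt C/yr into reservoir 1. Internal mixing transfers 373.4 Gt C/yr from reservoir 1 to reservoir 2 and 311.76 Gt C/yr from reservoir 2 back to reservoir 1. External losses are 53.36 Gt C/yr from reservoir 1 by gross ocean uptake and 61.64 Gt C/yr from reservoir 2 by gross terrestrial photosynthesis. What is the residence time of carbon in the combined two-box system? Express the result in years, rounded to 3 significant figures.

For the system as a whole, the A↔B exchange is internal and contributes nothing to the throughput; only the external sinks remove mass.
M_total = 222.0 + 381.5 = 603.50 Gt C.
ΣF_external_out = 53.36 + 61.64 = 115.00 Gt C/yr.
τ = M_total / ΣF_ext = 603.50 / 115.00 = 5.248 yr.

5.25 yr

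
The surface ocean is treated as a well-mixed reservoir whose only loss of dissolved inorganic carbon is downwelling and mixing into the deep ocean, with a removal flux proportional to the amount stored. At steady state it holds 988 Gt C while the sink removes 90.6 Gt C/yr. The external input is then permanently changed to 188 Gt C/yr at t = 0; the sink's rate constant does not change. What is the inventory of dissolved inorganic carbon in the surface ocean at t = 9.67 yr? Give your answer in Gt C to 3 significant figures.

The sink rate constant is k = F₀/M₀ = 90.6/988 = 0.09170 yr⁻¹.
Solving dM/dt = F₁ − kM with M(0) = M₀ gives M(t) = F₁/k + (M₀ − F₁/k)·e^(−kt).
F₁/k = 188/0.09170 = 2050.2 Gt C; kt = 0.09170 × 9.67 = 0.8867, e^(−kt) = 0.4120.
M(9.67) = 2050.2 + (988 − 2050.2) × 0.4120 = 2050.2 − 437.6 = 1612.6 Gt C.

1610 Gt C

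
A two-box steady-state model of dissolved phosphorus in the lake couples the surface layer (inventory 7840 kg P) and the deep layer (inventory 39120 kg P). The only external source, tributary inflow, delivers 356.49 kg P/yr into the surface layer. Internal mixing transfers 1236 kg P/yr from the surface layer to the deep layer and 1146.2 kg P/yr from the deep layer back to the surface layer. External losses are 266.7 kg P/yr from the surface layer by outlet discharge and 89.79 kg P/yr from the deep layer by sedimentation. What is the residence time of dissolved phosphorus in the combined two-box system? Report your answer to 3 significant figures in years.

132 yr

Treat the two boxes together as one reservoir: the mixing fluxes between them are internal recycling, so τ = ΣM / Σ(external losses).
M_total = 7840 + 39120 = 46960 kg P.
ΣF_external_out = 266.7 + 89.79 = 356.49 kg P/yr.
τ = M_total / ΣF_ext = 46960 / 356.49 = 131.7 yr.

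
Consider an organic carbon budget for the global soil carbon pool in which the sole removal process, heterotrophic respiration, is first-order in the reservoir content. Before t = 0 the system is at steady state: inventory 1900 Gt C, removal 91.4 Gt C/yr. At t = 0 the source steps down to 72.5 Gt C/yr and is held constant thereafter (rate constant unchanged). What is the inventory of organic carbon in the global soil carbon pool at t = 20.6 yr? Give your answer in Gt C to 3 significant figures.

τ = M₀/F₀ = 1900/91.4 = 20.79 yr; rate constant k = 1/τ.
New steady state M_∞ = F₁/k = F₁·τ = 72.5 × 20.79 = 1507.1 Gt C.
M(t) = M_∞ + (M₀ − M_∞)·e^(−t/τ); t/τ = 20.6/20.79 = 0.9910, so e^(−t/τ) = 0.3712.
M(t) = 1507.1 + 392.9 × 0.3712 = 1653.0 Gt C.

1650 Gt C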